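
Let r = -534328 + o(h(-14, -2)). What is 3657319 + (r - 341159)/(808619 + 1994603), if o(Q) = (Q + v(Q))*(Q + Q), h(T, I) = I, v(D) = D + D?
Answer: 539593484545/147538 ≈ 3.6573e+6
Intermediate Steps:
v(D) = 2*D
o(Q) = 6*Q² (o(Q) = (Q + 2*Q)*(Q + Q) = (3*Q)*(2*Q) = 6*Q²)
r = -534304 (r = -534328 + 6*(-2)² = -534328 + 6*4 = -534328 + 24 = -534304)
3657319 + (r - 341159)/(808619 + 1994603) = 3657319 + (-534304 - 341159)/(808619 + 1994603) = 3657319 - 875463/2803222 = 3657319 - 875463*1/2803222 = 3657319 - 46077/147538 = 539593484545/147538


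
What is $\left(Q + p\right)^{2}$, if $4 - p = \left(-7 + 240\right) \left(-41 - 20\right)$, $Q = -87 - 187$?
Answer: $194407249$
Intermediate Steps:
$Q = -274$ ($Q = -87 - 187 = -274$)
$p = 14217$ ($p = 4 - \left(-7 + 240\right) \left(-41 - 20\right) = 4 - 233 \left(-61\right) = 4 - -14213 = 4 + 14213 = 14217$)
$\left(Q + p\right)^{2} = \left(-274 + 14217\right)^{2} = 13943^{2} = 194407249$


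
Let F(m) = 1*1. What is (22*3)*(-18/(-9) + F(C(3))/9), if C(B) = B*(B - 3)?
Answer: 418/3 ≈ 139.33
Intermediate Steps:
C(B) = B*(-3 + B)
F(m) = 1
(22*3)*(-18/(-9) + F(C(3))/9) = (22*3)*(-18/(-9) + 1/9) = 66*(-18*(-1/9) + 1*(1/9)) = 66*(2 + 1/9) = 66*(19/9) = 418/3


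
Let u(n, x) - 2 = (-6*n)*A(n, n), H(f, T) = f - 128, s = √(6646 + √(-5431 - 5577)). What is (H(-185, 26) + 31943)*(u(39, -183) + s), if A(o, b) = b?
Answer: -288592120 + 31630*√(6646 + 16*I*√43) ≈ -2.8601e+8 + 20353.0*I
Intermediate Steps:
s = √(6646 + 16*I*√43) (s = √(6646 + √(-11008)) = √(6646 + 16*I*√43) ≈ 81.526 + 0.6435*I)
H(f, T) = -128 + f
u(n, x) = 2 - 6*n² (u(n, x) = 2 + (-6*n)*n = 2 - 6*n²)
(H(-185, 26) + 31943)*(u(39, -183) + s) = ((-128 - 185) + 31943)*((2 - 6*39²) + √(6646 + 16*I*√43)) = (-313 + 31943)*((2 - 6*1521) + √(6646 + 16*I*√43)) = 31630*((2 - 9126) + √(6646 + 16*I*√43)) = 31630*(-9124 + √(6646 + 16*I*√43)) = -288592120 + 31630*√(6646 + 16*I*√43)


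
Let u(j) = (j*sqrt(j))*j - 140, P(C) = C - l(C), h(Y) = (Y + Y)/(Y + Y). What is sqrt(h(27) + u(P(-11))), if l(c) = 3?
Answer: sqrt(-139 + 196*I*sqrt(14)) ≈ 17.427 + 21.041*I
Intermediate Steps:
h(Y) = 1 (h(Y) = (2*Y)/((2*Y)) = (2*Y)*(1/(2*Y)) = 1)
P(C) = -3 + C (P(C) = C - 1*3 = C - 3 = -3 + C)
u(j) = -140 + j**(5/2) (u(j) = j**(3/2)*j - 140 = j**(5/2) - 140 = -140 + j**(5/2))
sqrt(h(27) + u(P(-11))) = sqrt(1 + (-140 + (-3 - 11)**(5/2))) = sqrt(1 + (-140 + (-14)**(5/2))) = sqrt(1 + (-140 + 196*I*sqrt(14))) = sqrt(-139 + 196*I*sqrt(14))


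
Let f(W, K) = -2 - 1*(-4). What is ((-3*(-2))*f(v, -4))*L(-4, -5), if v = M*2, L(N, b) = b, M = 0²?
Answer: -60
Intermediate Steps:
M = 0
v = 0 (v = 0*2 = 0)
f(W, K) = 2 (f(W, K) = -2 + 4 = 2)
((-3*(-2))*f(v, -4))*L(-4, -5) = (-3*(-2)*2)*(-5) = (6*2)*(-5) = 12*(-5) = -60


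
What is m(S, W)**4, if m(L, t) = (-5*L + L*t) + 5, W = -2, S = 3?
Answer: 65536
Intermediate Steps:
m(L, t) = 5 - 5*L + L*t
m(S, W)**4 = (5 - 5*3 + 3*(-2))**4 = (5 - 15 - 6)**4 = (-16)**4 = 65536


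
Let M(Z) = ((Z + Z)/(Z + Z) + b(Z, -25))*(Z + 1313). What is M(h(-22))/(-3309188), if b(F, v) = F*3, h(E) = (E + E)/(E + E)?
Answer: -1314/827297 ≈ -0.0015883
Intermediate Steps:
h(E) = 1 (h(E) = (2*E)/((2*E)) = (2*E)*(1/(2*E)) = 1)
b(F, v) = 3*F
M(Z) = (1 + 3*Z)*(1313 + Z) (M(Z) = ((Z + Z)/(Z + Z) + 3*Z)*(Z + 1313) = ((2*Z)/((2*Z)) + 3*Z)*(1313 + Z) = ((2*Z)*(1/(2*Z)) + 3*Z)*(1313 + Z) = (1 + 3*Z)*(1313 + Z))
M(h(-22))/(-3309188) = (1313 + 3*1**2 + 3940*1)/(-3309188) = (1313 + 3*1 + 3940)*(-1/3309188) = (1313 + 3 + 3940)*(-1/3309188) = 5256*(-1/3309188) = -1314/827297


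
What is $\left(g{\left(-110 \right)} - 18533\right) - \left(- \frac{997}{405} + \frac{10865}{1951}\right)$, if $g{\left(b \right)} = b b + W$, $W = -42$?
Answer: $- \frac{5118708803}{790155} \approx -6478.1$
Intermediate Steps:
$g{\left(b \right)} = -42 + b^{2}$ ($g{\left(b \right)} = b b - 42 = b^{2} - 42 = -42 + b^{2}$)
$\left(g{\left(-110 \right)} - 18533\right) - \left(- \frac{997}{405} + \frac{10865}{1951}\right) = \left(\left(-42 + \left(-110\right)^{2}\right) - 18533\right) - \left(- \frac{997}{405} + \frac{10865}{1951}\right) = \left(\left(-42 + 12100\right) - 18533\right) - \frac{2455178}{790155} = \left(12058 - 18533\right) + \left(- \frac{10865}{1951} + \frac{997}{405}\right) = -6475 - \frac{2455178}{790155} = - \frac{5118708803}{790155}$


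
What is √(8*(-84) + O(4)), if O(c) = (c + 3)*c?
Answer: 2*I*√161 ≈ 25.377*I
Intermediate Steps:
O(c) = c*(3 + c) (O(c) = (3 + c)*c = c*(3 + c))
√(8*(-84) + O(4)) = √(8*(-84) + 4*(3 + 4)) = √(-672 + 4*7) = √(-672 + 28) = √(-644) = 2*I*√161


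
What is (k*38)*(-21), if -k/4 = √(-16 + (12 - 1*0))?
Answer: 6384*I ≈ 6384.0*I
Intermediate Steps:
k = -8*I (k = -4*√(-16 + (12 - 1*0)) = -4*√(-16 + (12 + 0)) = -4*√(-16 + 12) = -8*I ≈ -8.0*I)
(k*38)*(-21) = (-8*I*38)*(-21) = -304*I*(-21) = 6384*I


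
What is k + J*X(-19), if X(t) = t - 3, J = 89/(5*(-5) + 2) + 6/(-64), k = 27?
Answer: 42023/368 ≈ 114.19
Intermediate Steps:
J = -2917/736 (J = 89/(-25 + 2) + 6*(-1/64) = 89/(-23) - 3/32 = 89*(-1/23) - 3/32 = -89/23 - 3/32 = -2917/736 ≈ -3.9633)
X(t) = -3 + t
k + J*X(-19) = 27 - 2917*(-3 - 19)/736 = 27 - 2917/736*(-22) = 27 + 32087/368 = 42023/368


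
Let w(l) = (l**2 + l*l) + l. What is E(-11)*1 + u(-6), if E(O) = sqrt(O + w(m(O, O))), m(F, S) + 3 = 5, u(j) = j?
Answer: -6 + I ≈ -6.0 + 1.0*I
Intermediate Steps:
m(F, S) = 2 (m(F, S) = -3 + 5 = 2)
w(l) = l + 2*l**2 (w(l) = (l**2 + l**2) + l = 2*l**2 + l = l + 2*l**2)
E(O) = sqrt(10 + O) (E(O) = sqrt(O + 2*(1 + 2*2)) = sqrt(O + 2*(1 + 4)) = sqrt(O + 2*5) = sqrt(O + 10) = sqrt(10 + O))
E(-11)*1 + u(-6) = sqrt(10 - 11)*1 - 6 = sqrt(-1)*1 - 6 = I*1 - 6 = I - 6 = -6 + I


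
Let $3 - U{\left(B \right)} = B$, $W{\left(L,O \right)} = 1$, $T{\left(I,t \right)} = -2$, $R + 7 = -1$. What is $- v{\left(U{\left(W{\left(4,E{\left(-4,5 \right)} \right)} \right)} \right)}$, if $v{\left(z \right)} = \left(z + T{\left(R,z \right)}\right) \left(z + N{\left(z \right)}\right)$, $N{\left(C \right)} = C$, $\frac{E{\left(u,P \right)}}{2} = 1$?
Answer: $0$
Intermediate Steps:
$R = -8$ ($R = -7 - 1 = -8$)
$E{\left(u,P \right)} = 2$ ($E{\left(u,P \right)} = 2 \cdot 1 = 2$)
$U{\left(B \right)} = 3 - B$
$v{\left(z \right)} = 2 z \left(-2 + z\right)$ ($v{\left(z \right)} = \left(z - 2\right) \left(z + z\right) = \left(-2 + z\right) 2 z = 2 z \left(-2 + z\right)$)
$- v{\left(U{\left(W{\left(4,E{\left(-4,5 \right)} \right)} \right)} \right)} = - 2 \left(3 - 1\right) \left(-2 + \left(3 - 1\right)\right) = - 2 \cdot 2 \left(-2 + 2\right) = - 2 \cdot 2 \cdot 0 = \left(-1\right) 0 = 0$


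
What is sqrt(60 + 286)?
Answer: sqrt(346) ≈ 18.601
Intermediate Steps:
sqrt(60 + 286) = sqrt(346)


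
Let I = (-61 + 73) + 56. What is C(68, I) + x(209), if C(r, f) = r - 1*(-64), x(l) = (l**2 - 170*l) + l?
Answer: 8492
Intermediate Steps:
x(l) = l**2 - 169*l
I = 68 (I = 12 + 56 = 68)
C(r, f) = 64 + r (C(r, f) = r + 64 = 64 + r)
C(68, I) + x(209) = (64 + 68) + 209*(-169 + 209) = 132 + 209*40 = 132 + 8360 = 8492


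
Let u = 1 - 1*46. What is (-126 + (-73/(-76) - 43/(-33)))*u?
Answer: 4654965/836 ≈ 5568.1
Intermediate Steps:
u = -45 (u = 1 - 46 = -45)
(-126 + (-73/(-76) - 43/(-33)))*u = (-126 + (-73/(-76) - 43/(-33)))*(-45) = (-126 + (-73*(-1/76) - 43*(-1/33)))*(-45) = (-126 + (73/76 + 43/33))*(-45) = (-126 + 5677/2508)*(-45) = -310331/2508*(-45) = 4654965/836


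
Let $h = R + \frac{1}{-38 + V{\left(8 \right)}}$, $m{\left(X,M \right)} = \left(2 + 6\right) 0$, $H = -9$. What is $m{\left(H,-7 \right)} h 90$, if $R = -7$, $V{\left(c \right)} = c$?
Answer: $0$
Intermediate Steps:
$m{\left(X,M \right)} = 0$ ($m{\left(X,M \right)} = 8 \cdot 0 = 0$)
$h = - \frac{211}{30}$ ($h = -7 + \frac{1}{-38 + 8} = -7 + \frac{1}{-30} = -7 - \frac{1}{30} = - \frac{211}{30} \approx -7.0333$)
$m{\left(H,-7 \right)} h 90 = 0 \left(- \frac{211}{30}\right) 90 = 0 \cdot 90 = 0$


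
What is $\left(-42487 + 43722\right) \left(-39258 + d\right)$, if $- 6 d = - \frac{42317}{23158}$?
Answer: $- \frac{6736651159745}{138948} \approx -4.8483 \cdot 10^{7}$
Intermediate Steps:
$d = \frac{42317}{138948}$ ($d = - \frac{\left(-42317\right) \frac{1}{23158}}{6} = \left(- \frac{1}{6}\right) \left(- \frac{42317}{23158}\right) = \frac{42317}{138948} \approx 0.30455$)
$\left(-42487 + 43722\right) \left(-39258 + d\right) = \left(-42487 + 43722\right) \left(-39258 + \frac{42317}{138948}\right) = 1235 \left(- \frac{5454778267}{138948}\right) = - \frac{6736651159745}{138948}$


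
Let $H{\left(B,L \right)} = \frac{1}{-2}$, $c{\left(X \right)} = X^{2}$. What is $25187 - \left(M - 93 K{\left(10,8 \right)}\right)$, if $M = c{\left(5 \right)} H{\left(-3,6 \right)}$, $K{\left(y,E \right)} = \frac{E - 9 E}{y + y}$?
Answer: $\frac{249019}{10} \approx 24902.0$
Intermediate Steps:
$H{\left(B,L \right)} = - \frac{1}{2}$
$K{\left(y,E \right)} = - \frac{4 E}{y}$ ($K{\left(y,E \right)} = \frac{\left(-8\right) E}{2 y} = - 8 E \frac{1}{2 y} = - \frac{4 E}{y}$)
$M = - \frac{25}{2}$ ($M = 5^{2} \left(- \frac{1}{2}\right) = 25 \left(- \frac{1}{2}\right) = - \frac{25}{2} \approx -12.5$)
$25187 - \left(M - 93 K{\left(10,8 \right)}\right) = 25187 - \left(- \frac{25}{2} - 93 \left(\left(-4\right) 8 \cdot \frac{1}{10}\right)\right) = 25187 - \left(- \frac{25}{2} - - \frac{1488}{5}\right) = 25187 - \left(- \frac{25}{2} + \frac{1488}{5}\right) = 25187 - \frac{2851}{10} = \frac{249019}{10}$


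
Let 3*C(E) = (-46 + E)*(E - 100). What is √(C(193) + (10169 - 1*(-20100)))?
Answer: √34826 ≈ 186.62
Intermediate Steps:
C(E) = (-100 + E)*(-46 + E)/3 (C(E) = ((-46 + E)*(E - 100))/3 = ((-46 + E)*(-100 + E))/3 = ((-100 + E)*(-46 + E))/3 = (-100 + E)*(-46 + E)/3)
√(C(193) + (10169 - 1*(-20100))) = √((4600/3 - 146/3*193 + (⅓)*193²) + (10169 - 1*(-20100))) = √((4600/3 - 28178/3 + (⅓)*37249) + (10169 + 20100)) = √((4600/3 - 28178/3 + 37249/3) + 30269) = √(4557 + 30269) = √34826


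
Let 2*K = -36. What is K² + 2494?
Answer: 2818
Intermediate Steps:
K = -18 (K = (½)*(-36) = -18)
K² + 2494 = (-18)² + 2494 = 324 + 2494 = 2818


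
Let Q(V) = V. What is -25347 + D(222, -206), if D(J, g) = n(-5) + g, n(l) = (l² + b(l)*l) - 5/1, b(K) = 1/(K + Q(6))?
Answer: -25538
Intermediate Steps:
b(K) = 1/(6 + K) (b(K) = 1/(K + 6) = 1/(6 + K))
n(l) = -5 + l² + l/(6 + l) (n(l) = (l² + l/(6 + l)) - 5/1 = (l² + l/(6 + l)) - 5*1 = (l² + l/(6 + l)) - 5 = -5 + l² + l/(6 + l))
D(J, g) = 15 + g (D(J, g) = (-5 + (-5 + (-5)²)*(6 - 5))/(6 - 5) + g = (-5 + (-5 + 25)*1)/1 + g = 1*(-5 + 20*1) + g = 1*(-5 + 20) + g = 1*15 + g = 15 + g)
-25347 + D(222, -206) = -25347 + (15 - 206) = -25347 - 191 = -25538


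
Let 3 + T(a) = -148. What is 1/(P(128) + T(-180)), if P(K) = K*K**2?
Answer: 1/2097001 ≈ 4.7687e-7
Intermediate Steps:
P(K) = K**3
T(a) = -151 (T(a) = -3 - 148 = -151)
1/(P(128) + T(-180)) = 1/(128**3 - 151) = 1/(2097152 - 151) = 1/2097001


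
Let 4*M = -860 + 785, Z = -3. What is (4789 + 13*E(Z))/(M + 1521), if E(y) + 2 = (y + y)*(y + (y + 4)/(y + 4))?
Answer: 19676/6009 ≈ 3.2744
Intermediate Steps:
M = -75/4 (M = (-860 + 785)/4 = (¼)*(-75) = -75/4 ≈ -18.750)
E(y) = -2 + 2*y*(1 + y) (E(y) = -2 + (y + y)*(y + (y + 4)/(y + 4)) = -2 + (2*y)*(y + (4 + y)/(4 + y)) = -2 + (2*y)*(y + 1) = -2 + (2*y)*(1 + y) = -2 + 2*y*(1 + y))
(4789 + 13*E(Z))/(M + 1521) = (4789 + 13*(-2 + 2*(-3) + 2*(-3)²))/(-75/4 + 1521) = (4789 + 13*(-2 - 6 + 2*9))/(6009/4) = (4789 + 13*(-2 - 6 + 18))*(4/6009) = (4789 + 13*10)*(4/6009) = (4789 + 130)*(4/6009) = 4919*(4/6009) = 19676/6009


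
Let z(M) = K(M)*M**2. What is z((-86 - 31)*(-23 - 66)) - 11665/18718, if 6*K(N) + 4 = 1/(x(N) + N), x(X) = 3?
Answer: -671106085628311/9284128 ≈ -7.2285e+7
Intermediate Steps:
K(N) = -2/3 + 1/(6*(3 + N))
z(M) = M**2*(-11 - 4*M)/(6*(3 + M)) (z(M) = ((-11 - 4*M)/(6*(3 + M)))*M**2 = M**2*(-11 - 4*M)/(6*(3 + M)))
z((-86 - 31)*(-23 - 66)) - 11665/18718 = ((-86 - 31)*(-23 - 66))**2*(-11 - 4*(-86 - 31)*(-23 - 66))/(6*(3 + (-86 - 31)*(-23 - 66))) - 11665/18718 = (-117*(-89))**2*(-11 - (-468)*(-89))/(6*(3 - 117*(-89))) - 11665*1/18718 = (1/6)*10413**2*(-11 - 4*10413)/(3 + 10413) - 11665/18718 = (1/6)*108430569*(-11 - 41652)/10416 - 11665/18718 = (1/6)*108430569*(1/10416)*(-41663) - 11665/18718 = -501949199583/6944 - 11665/18718 = -671106085628311/9284128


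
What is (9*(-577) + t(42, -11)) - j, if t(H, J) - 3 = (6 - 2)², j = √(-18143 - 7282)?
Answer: -5174 - 15*I*√113 ≈ -5174.0 - 159.45*I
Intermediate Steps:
j = 15*I*√113 (j = √(-25425) = 15*I*√113 ≈ 159.45*I)
t(H, J) = 19 (t(H, J) = 3 + (6 - 2)² = 3 + 4² = 3 + 16 = 19)
(9*(-577) + t(42, -11)) - j = (9*(-577) + 19) - 15*I*√113 = (-5193 + 19) - 15*I*√113 = -5174 - 15*I*√113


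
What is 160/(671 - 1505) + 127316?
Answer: 53090692/417 ≈ 1.2732e+5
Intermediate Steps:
160/(671 - 1505) + 127316 = 160/(-834) + 127316 = 160*(-1/834) + 127316 = -80/417 + 127316 = 53090692/417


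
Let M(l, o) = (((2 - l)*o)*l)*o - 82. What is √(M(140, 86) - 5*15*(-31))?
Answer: I*√142888477 ≈ 11954.0*I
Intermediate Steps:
M(l, o) = -82 + l*o²*(2 - l) (M(l, o) = ((o*(2 - l))*l)*o - 82 = (l*o*(2 - l))*o - 82 = l*o²*(2 - l) - 82 = -82 + l*o²*(2 - l))
√(M(140, 86) - 5*15*(-31)) = √((-82 - 1*140²*86² + 2*140*86²) - 5*15*(-31)) = √((-82 - 1*19600*7396 + 2*140*7396) - 75*(-31)) = √((-82 - 144961600 + 2070880) + 2325) = √(-142890802 + 2325) = √(-142888477) = I*√142888477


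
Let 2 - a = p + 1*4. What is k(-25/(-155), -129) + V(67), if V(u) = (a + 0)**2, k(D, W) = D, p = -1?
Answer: 36/31 ≈ 1.1613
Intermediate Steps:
a = -1 (a = 2 - (-1 + 1*4) = 2 - (-1 + 4) = 2 - 1*3 = 2 - 3 = -1)
V(u) = 1 (V(u) = (-1 + 0)**2 = (-1)**2 = 1)
k(-25/(-155), -129) + V(67) = -25/(-155) + 1 = -25*(-1/155) + 1 = 5/31 + 1 = 36/31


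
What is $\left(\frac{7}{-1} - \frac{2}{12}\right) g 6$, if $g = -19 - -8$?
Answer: $473$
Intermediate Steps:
$g = -11$ ($g = -19 + 8 = -11$)
$\left(\frac{7}{-1} - \frac{2}{12}\right) g 6 = \left(\frac{7}{-1} - \frac{2}{12}\right) \left(-11\right) 6 = \left(7 \left(-1\right) - \frac{1}{6}\right) \left(-11\right) 6 = \left(-7 - \frac{1}{6}\right) \left(-11\right) 6 = \left(- \frac{43}{6}\right) \left(-11\right) 6 = \frac{473}{6} \cdot 6 = 473$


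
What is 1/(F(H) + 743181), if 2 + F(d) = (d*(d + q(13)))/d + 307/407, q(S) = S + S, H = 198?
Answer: 407/302565328 ≈ 1.3452e-6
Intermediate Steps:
q(S) = 2*S
F(d) = 10075/407 + d (F(d) = -2 + ((d*(d + 2*13))/d + 307/407) = -2 + ((d*(d + 26))/d + 307*(1/407)) = -2 + ((d*(26 + d))/d + 307/407) = -2 + ((26 + d) + 307/407) = -2 + (10889/407 + d) = 10075/407 + d)
1/(F(H) + 743181) = 1/((10075/407 + 198) + 743181) = 1/(90661/407 + 743181) = 1/(302565328/407) = 407/302565328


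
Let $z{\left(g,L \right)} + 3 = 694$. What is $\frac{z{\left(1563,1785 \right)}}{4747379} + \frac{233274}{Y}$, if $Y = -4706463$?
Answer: $- \frac{368062640971}{7447787870159} \approx -0.049419$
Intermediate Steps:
$z{\left(g,L \right)} = 691$ ($z{\left(g,L \right)} = -3 + 694 = 691$)
$\frac{z{\left(1563,1785 \right)}}{4747379} + \frac{233274}{Y} = \frac{691}{4747379} + \frac{233274}{-4706463} = 691 \cdot \frac{1}{4747379} + 233274 \left(- \frac{1}{4706463}\right) = \frac{691}{4747379} - \frac{77758}{1568821} = - \frac{368062640971}{7447787870159}$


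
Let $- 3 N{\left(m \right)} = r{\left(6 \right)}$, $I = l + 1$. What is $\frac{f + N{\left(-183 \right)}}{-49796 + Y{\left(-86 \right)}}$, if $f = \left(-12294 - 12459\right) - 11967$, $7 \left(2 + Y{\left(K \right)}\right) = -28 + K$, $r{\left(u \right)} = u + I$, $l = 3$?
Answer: $\frac{77119}{104610} \approx 0.7372$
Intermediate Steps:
$I = 4$ ($I = 3 + 1 = 4$)
$r{\left(u \right)} = 4 + u$ ($r{\left(u \right)} = u + 4 = 4 + u$)
$Y{\left(K \right)} = -6 + \frac{K}{7}$ ($Y{\left(K \right)} = -2 + \frac{-28 + K}{7} = -2 + \left(-4 + \frac{K}{7}\right) = -6 + \frac{K}{7}$)
$f = -36720$ ($f = -24753 - 11967 = -36720$)
$N{\left(m \right)} = - \frac{10}{3}$ ($N{\left(m \right)} = - \frac{4 + 6}{3} = \left(- \frac{1}{3}\right) 10 = - \frac{10}{3}$)
$\frac{f + N{\left(-183 \right)}}{-49796 + Y{\left(-86 \right)}} = \frac{-36720 - \frac{10}{3}}{-49796 + \left(-6 + \frac{1}{7} \left(-86\right)\right)} = - \frac{110170}{3 \left(-49796 - \frac{128}{7}\right)} = - \frac{110170}{3 \left(- \frac{348700}{7}\right)} = \left(- \frac{110170}{3}\right) \left(- \frac{7}{348700}\right) = \frac{77119}{104610}$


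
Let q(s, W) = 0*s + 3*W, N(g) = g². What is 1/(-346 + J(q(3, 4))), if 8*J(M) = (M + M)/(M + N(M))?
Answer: -52/17991 ≈ -0.0028903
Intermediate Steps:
q(s, W) = 3*W (q(s, W) = 0 + 3*W = 3*W)
J(M) = M/(4*(M + M²)) (J(M) = ((M + M)/(M + M²))/8 = ((2*M)/(M + M²))/8 = (2*M/(M + M²))/8 = M/(4*(M + M²)))
1/(-346 + J(q(3, 4))) = 1/(-346 + 1/(4*(1 + 3*4))) = 1/(-346 + 1/(4*(1 + 12))) = 1/(-346 + (¼)/13) = 1/(-346 + (¼)*(1/13)) = 1/(-346 + 1/52) = 1/(-17991/52) = -52/17991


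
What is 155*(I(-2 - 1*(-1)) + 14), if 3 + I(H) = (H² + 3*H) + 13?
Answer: 3410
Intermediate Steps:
I(H) = 10 + H² + 3*H (I(H) = -3 + ((H² + 3*H) + 13) = -3 + (13 + H² + 3*H) = 10 + H² + 3*H)
155*(I(-2 - 1*(-1)) + 14) = 155*((10 + (-2 - 1*(-1))² + 3*(-2 - 1*(-1))) + 14) = 155*((10 + (-2 + 1)² + 3*(-2 + 1)) + 14) = 155*((10 + (-1)² + 3*(-1)) + 14) = 155*((10 + 1 - 3) + 14) = 155*(8 + 14) = 155*22 = 3410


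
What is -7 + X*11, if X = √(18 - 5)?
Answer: -7 + 11*√13 ≈ 32.661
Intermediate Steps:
X = √13 ≈ 3.6056
-7 + X*11 = -7 + √13*11 = -7 + 11*√13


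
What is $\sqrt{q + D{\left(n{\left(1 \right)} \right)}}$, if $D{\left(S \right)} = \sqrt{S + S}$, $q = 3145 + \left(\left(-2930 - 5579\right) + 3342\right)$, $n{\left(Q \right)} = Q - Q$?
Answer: $i \sqrt{2022} \approx 44.967 i$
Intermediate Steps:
$n{\left(Q \right)} = 0$
$q = -2022$ ($q = 3145 + \left(-8509 + 3342\right) = 3145 - 5167 = -2022$)
$D{\left(S \right)} = \sqrt{2} \sqrt{S}$ ($D{\left(S \right)} = \sqrt{2 S} = \sqrt{2} \sqrt{S}$)
$\sqrt{q + D{\left(n{\left(1 \right)} \right)}} = \sqrt{-2022 + \sqrt{2} \sqrt{0}} = \sqrt{-2022 + \sqrt{2} \cdot 0} = \sqrt{-2022 + 0} = \sqrt{-2022} = i \sqrt{2022}$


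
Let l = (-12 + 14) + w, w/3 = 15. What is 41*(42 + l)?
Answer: 3649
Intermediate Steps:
w = 45 (w = 3*15 = 45)
l = 47 (l = (-12 + 14) + 45 = 2 + 45 = 47)
41*(42 + l) = 41*(42 + 47) = 41*89 = 3649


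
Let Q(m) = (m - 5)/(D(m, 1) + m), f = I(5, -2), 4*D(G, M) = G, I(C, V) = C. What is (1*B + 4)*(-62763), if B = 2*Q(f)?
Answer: -251052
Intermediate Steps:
D(G, M) = G/4
f = 5
Q(m) = 4*(-5 + m)/(5*m) (Q(m) = (m - 5)/(m/4 + m) = (-5 + m)/((5*m/4)) = (-5 + m)*(4/(5*m)) = 4*(-5 + m)/(5*m))
B = 0 (B = 2*(⅘ - 4/5) = 2*(⅘ - 4*⅕) = 2*(⅘ - ⅘) = 2*0 = 0)
(1*B + 4)*(-62763) = (1*0 + 4)*(-62763) = (0 + 4)*(-62763) = 4*(-62763) = -251052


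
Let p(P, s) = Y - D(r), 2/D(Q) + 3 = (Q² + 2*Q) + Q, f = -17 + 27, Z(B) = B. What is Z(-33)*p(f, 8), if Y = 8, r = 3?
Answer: -1298/5 ≈ -259.60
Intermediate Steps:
f = 10
D(Q) = 2/(-3 + Q² + 3*Q) (D(Q) = 2/(-3 + ((Q² + 2*Q) + Q)) = 2/(-3 + (Q² + 3*Q)) = 2/(-3 + Q² + 3*Q))
p(P, s) = 118/15 (p(P, s) = 8 - 2/(-3 + 3² + 3*3) = 8 - 2/(-3 + 9 + 9) = 8 - 2/15 = 118/15)
Z(-33)*p(f, 8) = -33*118/15 = -1298/5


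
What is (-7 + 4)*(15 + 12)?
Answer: -81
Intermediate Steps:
(-7 + 4)*(15 + 12) = -3*27 = -81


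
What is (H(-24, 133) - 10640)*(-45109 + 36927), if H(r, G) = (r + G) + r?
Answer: 86361010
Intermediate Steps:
H(r, G) = G + 2*r (H(r, G) = (G + r) + r = G + 2*r)
(H(-24, 133) - 10640)*(-45109 + 36927) = ((133 + 2*(-24)) - 10640)*(-45109 + 36927) = ((133 - 48) - 10640)*(-8182) = (85 - 10640)*(-8182) = -10555*(-8182) = 86361010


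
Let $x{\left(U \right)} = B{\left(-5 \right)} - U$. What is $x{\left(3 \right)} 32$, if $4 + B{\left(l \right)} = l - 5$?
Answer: $-544$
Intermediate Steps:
$B{\left(l \right)} = -9 + l$ ($B{\left(l \right)} = -4 + \left(l - 5\right) = -4 + \left(-5 + l\right) = -9 + l$)
$x{\left(U \right)} = -14 - U$ ($x{\left(U \right)} = \left(-9 - 5\right) - U = -14 - U$)
$x{\left(3 \right)} 32 = \left(-14 - 3\right) 32 = \left(-17\right) 32 = -544$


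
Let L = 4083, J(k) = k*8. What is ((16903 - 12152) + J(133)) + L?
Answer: 9898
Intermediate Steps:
J(k) = 8*k
((16903 - 12152) + J(133)) + L = ((16903 - 12152) + 8*133) + 4083 = (4751 + 1064) + 4083 = 5815 + 4083 = 9898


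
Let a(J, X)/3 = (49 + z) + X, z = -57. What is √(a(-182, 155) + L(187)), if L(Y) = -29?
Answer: 2*√103 ≈ 20.298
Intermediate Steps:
a(J, X) = -24 + 3*X (a(J, X) = 3*((49 - 57) + X) = 3*(-8 + X) = -24 + 3*X)
√(a(-182, 155) + L(187)) = √((-24 + 3*155) - 29) = √((-24 + 465) - 29) = √(441 - 29) = √412 = 2*√103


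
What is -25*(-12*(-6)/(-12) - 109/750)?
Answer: 4609/30 ≈ 153.63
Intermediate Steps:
-25*(-12*(-6)/(-12) - 109/750) = -25*(72*(-1/12) - 109*1/750) = -25*(-6 - 109/750) = -25*(-4609/750) = 4609/30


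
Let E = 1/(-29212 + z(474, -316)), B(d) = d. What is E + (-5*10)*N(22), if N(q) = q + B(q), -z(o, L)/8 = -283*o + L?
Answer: -2302194399/1046452 ≈ -2200.0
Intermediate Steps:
z(o, L) = -8*L + 2264*o (z(o, L) = -8*(-283*o + L) = -8*(L - 283*o) = -8*L + 2264*o)
N(q) = 2*q (N(q) = q + q = 2*q)
E = 1/1046452 (E = 1/(-29212 + (-8*(-316) + 2264*474)) = 1/(-29212 + (2528 + 1073136)) = 1/(-29212 + 1075664) = 1/1046452 ≈ 9.5561e-7)
E + (-5*10)*N(22) = 1/1046452 + (-5*10)*(2*22) = 1/1046452 - 50*44 = 1/1046452 - 2200 = -2302194399/1046452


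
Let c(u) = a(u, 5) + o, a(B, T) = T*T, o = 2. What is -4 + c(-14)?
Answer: 23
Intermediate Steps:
a(B, T) = T²
c(u) = 27 (c(u) = 5² + 2 = 25 + 2 = 27)
-4 + c(-14) = -4 + 27 = 23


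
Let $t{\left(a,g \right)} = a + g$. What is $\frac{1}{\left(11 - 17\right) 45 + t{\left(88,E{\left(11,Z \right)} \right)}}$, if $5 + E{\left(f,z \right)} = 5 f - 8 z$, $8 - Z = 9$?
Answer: $- \frac{1}{124} \approx -0.0080645$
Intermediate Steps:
$Z = -1$ ($Z = 8 - 9 = -1$)
$E{\left(f,z \right)} = -5 - 8 z + 5 f$ ($E{\left(f,z \right)} = -5 + \left(5 f - 8 z\right) = -5 + \left(- 8 z + 5 f\right) = -5 - 8 z + 5 f$)
$\frac{1}{\left(11 - 17\right) 45 + t{\left(88,E{\left(11,Z \right)} \right)}} = \frac{1}{\left(11 - 17\right) 45 + \left(88 - -58\right)} = \frac{1}{\left(-6\right) 45 + \left(88 + \left(-5 + 8 + 55\right)\right)} = \frac{1}{-270 + \left(88 + 58\right)} = \frac{1}{-270 + 146} = \frac{1}{-124} = - \frac{1}{124}$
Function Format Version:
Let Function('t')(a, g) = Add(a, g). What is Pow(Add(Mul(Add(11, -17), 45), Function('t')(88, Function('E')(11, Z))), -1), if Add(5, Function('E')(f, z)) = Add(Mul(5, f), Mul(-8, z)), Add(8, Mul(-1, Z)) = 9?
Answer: Rational(-1, 124) ≈ -0.0080645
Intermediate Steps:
Z = -1 (Z = Add(8, Mul(-1, 9)) = Add(8, -9) = -1)
Function('E')(f, z) = Add(-5, Mul(-8, z), Mul(5, f)) (Function('E')(f, z) = Add(-5, Add(Mul(5, f), Mul(-8, z))) = Add(-5, Add(Mul(-8, z), Mul(5, f))) = Add(-5, Mul(-8, z), Mul(5, f)))
Pow(Add(Mul(Add(11, -17), 45), Function('t')(88, Function('E')(11, Z))), -1) = Pow(Add(Mul(Add(11, -17), 45), Add(88, Add(-5, Mul(-8, -1), Mul(5, 11)))), -1) = Pow(Add(Mul(-6, 45), Add(88, Add(-5, 8, 55))), -1) = Pow(Add(-270, Add(88, 58)), -1) = Pow(Add(-270, 146), -1) = Pow(-124, -1) = Rational(-1, 124)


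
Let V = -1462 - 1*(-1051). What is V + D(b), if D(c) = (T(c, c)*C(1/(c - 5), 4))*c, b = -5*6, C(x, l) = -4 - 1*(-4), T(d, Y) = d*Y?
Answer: -411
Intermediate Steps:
T(d, Y) = Y*d
V = -411 (V = -1462 + 1051 = -411)
C(x, l) = 0 (C(x, l) = -4 + 4 = 0)
b = -30
D(c) = 0 (D(c) = ((c*c)*0)*c = (c**2*0)*c = 0*c = 0)
V + D(b) = -411 + 0 = -411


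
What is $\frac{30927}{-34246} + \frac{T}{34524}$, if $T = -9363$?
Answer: $- \frac{231394841}{197051484} \approx -1.1743$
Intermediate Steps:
$\frac{30927}{-34246} + \frac{T}{34524} = \frac{30927}{-34246} - \frac{9363}{34524} = 30927 \left(- \frac{1}{34246}\right) - \frac{3121}{11508} = - \frac{30927}{34246} - \frac{3121}{11508} = - \frac{231394841}{197051484}$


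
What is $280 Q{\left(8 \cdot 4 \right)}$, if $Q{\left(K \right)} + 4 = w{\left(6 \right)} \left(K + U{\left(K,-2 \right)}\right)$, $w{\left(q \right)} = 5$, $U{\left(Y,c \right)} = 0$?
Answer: $43680$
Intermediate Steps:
$Q{\left(K \right)} = -4 + 5 K$ ($Q{\left(K \right)} = -4 + 5 \left(K + 0\right) = -4 + 5 K$)
$280 Q{\left(8 \cdot 4 \right)} = 280 \left(-4 + 5 \cdot 8 \cdot 4\right) = 280 \left(-4 + 5 \cdot 32\right) = 280 \left(-4 + 160\right) = 280 \cdot 156 = 43680$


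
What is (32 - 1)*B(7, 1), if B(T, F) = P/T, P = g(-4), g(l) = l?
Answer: -124/7 ≈ -17.714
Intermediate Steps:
P = -4
B(T, F) = -4/T
(32 - 1)*B(7, 1) = (32 - 1)*(-4/7) = 31*(-4*⅐) = 31*(-4/7) = -124/7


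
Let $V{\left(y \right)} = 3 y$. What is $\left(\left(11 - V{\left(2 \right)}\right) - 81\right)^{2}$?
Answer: $5776$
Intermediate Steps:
$\left(\left(11 - V{\left(2 \right)}\right) - 81\right)^{2} = \left(\left(11 - 3 \cdot 2\right) - 81\right)^{2} = \left(\left(11 - 6\right) - 81\right)^{2} = \left(5 - 81\right)^{2} = \left(-76\right)^{2} = 5776$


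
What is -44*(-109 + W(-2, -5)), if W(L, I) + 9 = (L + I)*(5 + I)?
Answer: 5192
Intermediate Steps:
W(L, I) = -9 + (5 + I)*(I + L) (W(L, I) = -9 + (L + I)*(5 + I) = -9 + (I + L)*(5 + I) = -9 + (5 + I)*(I + L))
-44*(-109 + W(-2, -5)) = -44*(-109 + (-9 + (-5)² + 5*(-5) + 5*(-2) - 5*(-2))) = -44*(-109 + (-9 + 25 - 25 - 10 + 10)) = -44*(-109 - 9) = -44*(-118) = 5192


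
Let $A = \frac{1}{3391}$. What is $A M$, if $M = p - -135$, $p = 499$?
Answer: $\frac{634}{3391} \approx 0.18697$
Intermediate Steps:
$M = 634$ ($M = 499 - -135 = 499 + 135 = 634$)
$A = \frac{1}{3391} \approx 0.0002949$
$A M = \frac{1}{3391} \cdot 634 = \frac{634}{3391}$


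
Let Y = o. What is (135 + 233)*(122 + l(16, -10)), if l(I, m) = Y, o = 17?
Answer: 51152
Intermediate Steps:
Y = 17
l(I, m) = 17
(135 + 233)*(122 + l(16, -10)) = (135 + 233)*(122 + 17) = 368*139 = 51152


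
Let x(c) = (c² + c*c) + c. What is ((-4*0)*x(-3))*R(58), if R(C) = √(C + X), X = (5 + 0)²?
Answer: 0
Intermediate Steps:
X = 25 (X = 5² = 25)
x(c) = c + 2*c² (x(c) = (c² + c²) + c = 2*c² + c = c + 2*c²)
R(C) = √(25 + C) (R(C) = √(C + 25) = √(25 + C))
((-4*0)*x(-3))*R(58) = ((-4*0)*(-3*(1 + 2*(-3))))*√(25 + 58) = (0*(-3*(1 - 6)))*√83 = (0*(-3*(-5)))*√83 = (0*15)*√83 = 0*√83 = 0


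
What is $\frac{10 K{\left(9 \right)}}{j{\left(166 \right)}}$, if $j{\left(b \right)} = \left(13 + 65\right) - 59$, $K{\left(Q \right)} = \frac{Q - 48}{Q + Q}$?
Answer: $- \frac{65}{57} \approx -1.1404$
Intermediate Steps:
$K{\left(Q \right)} = \frac{-48 + Q}{2 Q}$
$j{\left(b \right)} = 19$ ($j{\left(b \right)} = 78 - 59 = 19$)
$\frac{10 K{\left(9 \right)}}{j{\left(166 \right)}} = \frac{10 \frac{-48 + 9}{2 \cdot 9}}{19} = 10 \cdot \frac{1}{2} \cdot \frac{1}{9} \left(-39\right) \frac{1}{19} = 10 \left(- \frac{13}{6}\right) \frac{1}{19} = \left(- \frac{65}{3}\right) \frac{1}{19} = - \frac{65}{57}$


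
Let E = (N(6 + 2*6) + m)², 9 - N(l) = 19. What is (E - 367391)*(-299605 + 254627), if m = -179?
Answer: 14917853260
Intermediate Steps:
N(l) = -10 (N(l) = 9 - 1*19 = 9 - 19 = -10)
E = 35721 (E = (-10 - 179)² = (-189)² = 35721)
(E - 367391)*(-299605 + 254627) = (35721 - 367391)*(-299605 + 254627) = -331670*(-44978) = 14917853260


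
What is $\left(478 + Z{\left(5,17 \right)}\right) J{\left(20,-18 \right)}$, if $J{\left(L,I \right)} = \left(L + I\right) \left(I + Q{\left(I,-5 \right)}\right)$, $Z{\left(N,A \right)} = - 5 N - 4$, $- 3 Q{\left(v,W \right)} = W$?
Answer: $- \frac{44002}{3} \approx -14667.0$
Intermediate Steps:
$Q{\left(v,W \right)} = - \frac{W}{3}$
$Z{\left(N,A \right)} = -4 - 5 N$
$J{\left(L,I \right)} = \left(\frac{5}{3} + I\right) \left(I + L\right)$ ($J{\left(L,I \right)} = \left(L + I\right) \left(I - - \frac{5}{3}\right) = \left(I + L\right) \left(I + \frac{5}{3}\right) = \left(I + L\right) \left(\frac{5}{3} + I\right) = \left(\frac{5}{3} + I\right) \left(I + L\right)$)
$\left(478 + Z{\left(5,17 \right)}\right) J{\left(20,-18 \right)} = \left(478 - 29\right) \left(\left(-18\right)^{2} + \frac{5}{3} \left(-18\right) + \frac{5}{3} \cdot 20 - 360\right) = \left(478 - 29\right) \left(324 - 30 + \frac{100}{3} - 360\right) = \left(478 - 29\right) \left(- \frac{98}{3}\right) = 449 \left(- \frac{98}{3}\right) = - \frac{44002}{3}$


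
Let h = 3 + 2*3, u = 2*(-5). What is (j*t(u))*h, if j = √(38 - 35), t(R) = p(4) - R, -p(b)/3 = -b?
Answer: 198*√3 ≈ 342.95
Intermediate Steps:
u = -10
p(b) = 3*b (p(b) = -(-3)*b = 3*b)
t(R) = 12 - R (t(R) = 3*4 - R = 12 - R)
j = √3 ≈ 1.7320
h = 9 (h = 3 + 6 = 9)
(j*t(u))*h = (√3*(12 - 1*(-10)))*9 = (√3*(12 + 10))*9 = (√3*22)*9 = (22*√3)*9 = 198*√3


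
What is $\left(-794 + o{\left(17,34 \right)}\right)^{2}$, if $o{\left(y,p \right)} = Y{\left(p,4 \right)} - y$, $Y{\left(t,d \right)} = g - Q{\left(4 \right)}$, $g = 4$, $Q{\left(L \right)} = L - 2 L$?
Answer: $644809$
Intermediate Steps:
$Q{\left(L \right)} = - L$
$Y{\left(t,d \right)} = 8$ ($Y{\left(t,d \right)} = 4 - \left(-1\right) 4 = 4 - -4 = 4 + 4 = 8$)
$o{\left(y,p \right)} = 8 - y$
$\left(-794 + o{\left(17,34 \right)}\right)^{2} = \left(-794 + \left(8 - 17\right)\right)^{2} = \left(-794 - 9\right)^{2} = \left(-803\right)^{2} = 644809$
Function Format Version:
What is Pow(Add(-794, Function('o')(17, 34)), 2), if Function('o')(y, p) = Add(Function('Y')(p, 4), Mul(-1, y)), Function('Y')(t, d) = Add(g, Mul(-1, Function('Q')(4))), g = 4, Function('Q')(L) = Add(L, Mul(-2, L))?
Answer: 644809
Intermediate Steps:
Function('Q')(L) = Mul(-1, L)
Function('Y')(t, d) = 8 (Function('Y')(t, d) = Add(4, Mul(-1, Mul(-1, 4))) = Add(4, Mul(-1, -4)) = Add(4, 4) = 8)
Function('o')(y, p) = Add(8, Mul(-1, y))
Pow(Add(-794, Function('o')(17, 34)), 2) = Pow(Add(-794, Add(8, Mul(-1, 17))), 2) = Pow(Add(-794, Add(8, -17)), 2) = Pow(Add(-794, -9), 2) = Pow(-803, 2) = 644809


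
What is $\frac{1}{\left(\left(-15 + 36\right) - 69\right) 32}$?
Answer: $- \frac{1}{1536} \approx -0.00065104$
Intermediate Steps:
$\frac{1}{\left(\left(-15 + 36\right) - 69\right) 32} = \frac{1}{\left(21 - 69\right) 32} = \frac{1}{\left(-48\right) 32} = \frac{1}{-1536} = - \frac{1}{1536}$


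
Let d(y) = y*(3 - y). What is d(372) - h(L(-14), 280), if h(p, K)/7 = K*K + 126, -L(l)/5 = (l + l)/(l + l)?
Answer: -686950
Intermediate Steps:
L(l) = -5 (L(l) = -5*(l + l)/(l + l) = -5*2*l/(2*l) = -5*2*l*1/(2*l) = -5*1 = -5)
h(p, K) = 882 + 7*K² (h(p, K) = 7*(K*K + 126) = 7*(K² + 126) = 7*(126 + K²) = 882 + 7*K²)
d(372) - h(L(-14), 280) = 372*(3 - 1*372) - (882 + 7*280²) = 372*(3 - 372) - (882 + 7*78400) = 372*(-369) - (882 + 548800) = -137268 - 1*549682 = -137268 - 549682 = -686950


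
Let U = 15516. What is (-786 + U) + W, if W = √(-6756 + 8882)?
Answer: 14730 + √2126 ≈ 14776.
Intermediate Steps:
W = √2126 ≈ 46.109
(-786 + U) + W = (-786 + 15516) + √2126 = 14730 + √2126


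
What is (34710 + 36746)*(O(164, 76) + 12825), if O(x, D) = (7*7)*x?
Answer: 1490643616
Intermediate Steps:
O(x, D) = 49*x
(34710 + 36746)*(O(164, 76) + 12825) = (34710 + 36746)*(49*164 + 12825) = 71456*(8036 + 12825) = 71456*20861 = 1490643616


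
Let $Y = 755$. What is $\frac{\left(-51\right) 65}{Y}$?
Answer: $- \frac{663}{151} \approx -4.3907$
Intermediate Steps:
$\frac{\left(-51\right) 65}{Y} = \frac{\left(-51\right) 65}{755} = \left(-3315\right) \frac{1}{755} = - \frac{663}{151}$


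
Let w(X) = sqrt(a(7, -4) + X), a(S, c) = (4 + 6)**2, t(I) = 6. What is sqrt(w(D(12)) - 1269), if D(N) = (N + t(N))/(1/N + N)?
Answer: sqrt(-26680725 + 290*sqrt(533455))/145 ≈ 35.481*I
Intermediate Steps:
a(S, c) = 100 (a(S, c) = 10**2 = 100)
D(N) = (6 + N)/(N + 1/N) (D(N) = (N + 6)/(1/N + N) = (6 + N)/(N + 1/N))
w(X) = sqrt(100 + X)
sqrt(w(D(12)) - 1269) = sqrt(sqrt(100 + 12*(6 + 12)/(1 + 12**2)) - 1269) = sqrt(sqrt(100 + 12*18/(1 + 144)) - 1269) = sqrt(sqrt(100 + 12*18/145) - 1269) = sqrt(sqrt(100 + 12*(1/145)*18) - 1269) = sqrt(sqrt(100 + 216/145) - 1269) = sqrt(sqrt(14716/145) - 1269) = sqrt(2*sqrt(533455)/145 - 1269) = sqrt(-1269 + 2*sqrt(533455)/145)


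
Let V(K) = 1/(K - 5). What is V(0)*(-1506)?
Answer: 1506/5 ≈ 301.20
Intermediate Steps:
V(K) = 1/(-5 + K)
V(0)*(-1506) = -1506/(-5 + 0) = -1506/(-5) = -1/5*(-1506) = 1506/5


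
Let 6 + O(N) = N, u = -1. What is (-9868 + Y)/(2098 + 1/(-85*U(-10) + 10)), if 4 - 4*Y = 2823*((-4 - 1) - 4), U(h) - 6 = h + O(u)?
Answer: -13287645/7930444 ≈ -1.6755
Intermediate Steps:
O(N) = -6 + N
U(h) = -1 + h (U(h) = 6 + (h + (-6 - 1)) = 6 + (h - 7) = 6 + (-7 + h) = -1 + h)
Y = 25411/4 (Y = 1 - 2823*((-4 - 1) - 4)/4 = 1 - 2823*(-5 - 4)/4 = 1 - 2823*(-9)/4 = 1 - ¼*(-25407) = 1 + 25407/4 = 25411/4 ≈ 6352.8)
(-9868 + Y)/(2098 + 1/(-85*U(-10) + 10)) = (-9868 + 25411/4)/(2098 + 1/(-85*(-1 - 10) + 10)) = -14061/(4*(2098 + 1/(-85*(-11) + 10))) = -14061/(4*(2098 + 1/(935 + 10))) = -14061/(4*(2098 + 1/945)) = -14061/(4*1982611/945) = -14061/4*945/1982611 = -13287645/7930444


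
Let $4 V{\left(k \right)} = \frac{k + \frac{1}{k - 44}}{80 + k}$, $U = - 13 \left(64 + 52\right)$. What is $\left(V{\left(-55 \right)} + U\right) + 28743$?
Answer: $\frac{134810527}{4950} \approx 27234.0$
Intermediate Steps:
$U = -1508$ ($U = \left(-13\right) 116 = -1508$)
$V{\left(k \right)} = \frac{k + \frac{1}{-44 + k}}{4 \left(80 + k\right)}$ ($V{\left(k \right)} = \frac{\left(k + \frac{1}{k - 44}\right) \frac{1}{80 + k}}{4} = \frac{\left(k + \frac{1}{-44 + k}\right) \frac{1}{80 + k}}{4} = \frac{\frac{1}{80 + k} \left(k + \frac{1}{-44 + k}\right)}{4} = \frac{k + \frac{1}{-44 + k}}{4 \left(80 + k\right)}$)
$\left(V{\left(-55 \right)} + U\right) + 28743 = \left(\frac{1 + \left(-55\right)^{2} - -2420}{4 \left(-3520 + \left(-55\right)^{2} + 36 \left(-55\right)\right)} - 1508\right) + 28743 = \left(\frac{1 + 3025 + 2420}{4 \left(-3520 + 3025 - 1980\right)} - 1508\right) + 28743 = \left(\frac{1}{4} \frac{1}{-2475} \cdot 5446 - 1508\right) + 28743 = \left(\frac{1}{4} \left(- \frac{1}{2475}\right) 5446 - 1508\right) + 28743 = \left(- \frac{2723}{4950} - 1508\right) + 28743 = - \frac{7467323}{4950} + 28743 = \frac{134810527}{4950}$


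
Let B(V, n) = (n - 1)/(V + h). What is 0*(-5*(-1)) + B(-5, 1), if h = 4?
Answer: 0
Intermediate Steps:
B(V, n) = (-1 + n)/(4 + V) (B(V, n) = (n - 1)/(V + 4) = (-1 + n)/(4 + V))
0*(-5*(-1)) + B(-5, 1) = 0*(-5*(-1)) + (-1 + 1)/(4 - 5) = 0*5 + 0/(-1) = 0 - 1*0 = 0 + 0 = 0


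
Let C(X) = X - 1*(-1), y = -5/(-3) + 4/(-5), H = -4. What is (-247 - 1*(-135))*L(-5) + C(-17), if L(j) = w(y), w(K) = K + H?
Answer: 5024/15 ≈ 334.93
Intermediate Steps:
y = 13/15 (y = -5*(-1/3) + 4*(-1/5) = 5/3 - 4/5 = 13/15 ≈ 0.86667)
C(X) = 1 + X (C(X) = X + 1 = 1 + X)
w(K) = -4 + K (w(K) = K - 4 = -4 + K)
L(j) = -47/15 (L(j) = -4 + 13/15 = -47/15)
(-247 - 1*(-135))*L(-5) + C(-17) = (-247 - 1*(-135))*(-47/15) + (1 - 17) = (-247 + 135)*(-47/15) - 16 = -112*(-47/15) - 16 = 5264/15 - 16 = 5024/15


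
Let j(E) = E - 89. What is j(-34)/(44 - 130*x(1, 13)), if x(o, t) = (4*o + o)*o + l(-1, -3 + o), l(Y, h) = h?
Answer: 123/346 ≈ 0.35549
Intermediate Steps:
j(E) = -89 + E
x(o, t) = -3 + o + 5*o² (x(o, t) = (4*o + o)*o + (-3 + o) = (5*o)*o + (-3 + o) = 5*o² + (-3 + o) = -3 + o + 5*o²)
j(-34)/(44 - 130*x(1, 13)) = (-89 - 34)/(44 - 130*(-3 + 1 + 5*1²)) = -123/(44 - 130*(-3 + 1 + 5*1)) = -123/(44 - 130*(-3 + 1 + 5)) = -123/(44 - 130*3) = -123/(44 - 390) = -123/(-346) = -123*(-1/346) = 123/346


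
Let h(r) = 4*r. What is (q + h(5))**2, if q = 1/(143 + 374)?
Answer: 106936281/267289 ≈ 400.08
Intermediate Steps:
q = 1/517 ≈ 0.0019342
(q + h(5))**2 = (1/517 + 4*5)**2 = (1/517 + 20)**2 = (10341/517)**2 = 106936281/267289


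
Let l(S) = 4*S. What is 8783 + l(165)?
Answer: 9443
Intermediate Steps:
8783 + l(165) = 8783 + 4*165 = 8783 + 660 = 9443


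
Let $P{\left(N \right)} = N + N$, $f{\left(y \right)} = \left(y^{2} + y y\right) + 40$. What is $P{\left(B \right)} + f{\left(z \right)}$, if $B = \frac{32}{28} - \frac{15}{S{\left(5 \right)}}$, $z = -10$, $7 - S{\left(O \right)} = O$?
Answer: $\frac{1591}{7} \approx 227.29$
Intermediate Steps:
$S{\left(O \right)} = 7 - O$
$f{\left(y \right)} = 40 + 2 y^{2}$ ($f{\left(y \right)} = \left(y^{2} + y^{2}\right) + 40 = 2 y^{2} + 40 = 40 + 2 y^{2}$)
$B = - \frac{89}{14}$ ($B = \frac{32}{28} - \frac{15}{7 - 5} = 32 \cdot \frac{1}{28} - \frac{15}{7 - 5} = \frac{8}{7} - \frac{15}{2} = - \frac{89}{14} \approx -6.3571$)
$P{\left(N \right)} = 2 N$
$P{\left(B \right)} + f{\left(z \right)} = 2 \left(- \frac{89}{14}\right) + \left(40 + 2 \left(-10\right)^{2}\right) = - \frac{89}{7} + \left(40 + 2 \cdot 100\right) = - \frac{89}{7} + \left(40 + 200\right) = - \frac{89}{7} + 240 = \frac{1591}{7}$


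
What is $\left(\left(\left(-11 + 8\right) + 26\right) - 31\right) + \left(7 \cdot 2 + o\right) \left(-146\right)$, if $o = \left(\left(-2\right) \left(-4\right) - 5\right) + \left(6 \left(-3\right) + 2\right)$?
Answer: $-154$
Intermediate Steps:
$o = -13$ ($o = \left(8 - 5\right) + \left(-18 + 2\right) = 3 - 16 = -13$)
$\left(\left(\left(-11 + 8\right) + 26\right) - 31\right) + \left(7 \cdot 2 + o\right) \left(-146\right) = \left(\left(\left(-11 + 8\right) + 26\right) - 31\right) + \left(7 \cdot 2 - 13\right) \left(-146\right) = \left(\left(-3 + 26\right) - 31\right) + \left(14 - 13\right) \left(-146\right) = \left(23 - 31\right) + 1 \left(-146\right) = -8 - 146 = -154$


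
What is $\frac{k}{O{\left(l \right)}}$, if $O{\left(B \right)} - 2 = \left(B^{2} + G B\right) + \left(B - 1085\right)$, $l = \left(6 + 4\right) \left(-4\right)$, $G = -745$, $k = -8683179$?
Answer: $- \frac{8683179}{30277} \approx -286.79$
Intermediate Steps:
$l = -40$ ($l = 10 \left(-4\right) = -40$)
$O{\left(B \right)} = -1083 + B^{2} - 744 B$ ($O{\left(B \right)} = 2 + \left(\left(B^{2} - 745 B\right) + \left(B - 1085\right)\right) = 2 + \left(\left(B^{2} - 745 B\right) + \left(-1085 + B\right)\right) = 2 - \left(1085 - B^{2} + 744 B\right) = -1083 + B^{2} - 744 B$)
$\frac{k}{O{\left(l \right)}} = - \frac{8683179}{-1083 + \left(-40\right)^{2} - -29760} = - \frac{8683179}{-1083 + 1600 + 29760} = - \frac{8683179}{30277}$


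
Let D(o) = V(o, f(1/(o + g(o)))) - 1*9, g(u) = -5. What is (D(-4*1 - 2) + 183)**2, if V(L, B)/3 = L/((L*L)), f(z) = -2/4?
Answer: 120409/4 ≈ 30102.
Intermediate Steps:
f(z) = -1/2 (f(z) = -2*1/4 = -1/2)
V(L, B) = 3/L (V(L, B) = 3*(L/((L*L))) = 3*(L/(L**2)) = 3*(L/L**2) = 3/L)
D(o) = -9 + 3/o (D(o) = 3/o - 1*9 = 3/o - 9 = -9 + 3/o)
(D(-4*1 - 2) + 183)**2 = ((-9 + 3/(-4*1 - 2)) + 183)**2 = ((-9 + 3/(-4 - 2)) + 183)**2 = ((-9 + 3/(-6)) + 183)**2 = ((-9 + 3*(-1/6)) + 183)**2 = ((-9 - 1/2) + 183)**2 = (-19/2 + 183)**2 = (347/2)**2 = 120409/4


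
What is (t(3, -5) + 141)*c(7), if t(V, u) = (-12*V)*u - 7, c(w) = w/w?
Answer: 314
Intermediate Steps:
c(w) = 1
t(V, u) = -7 - 12*V*u (t(V, u) = -12*V*u - 7 = -7 - 12*V*u)
(t(3, -5) + 141)*c(7) = ((-7 - 12*3*(-5)) + 141)*1 = ((-7 + 180) + 141)*1 = (173 + 141)*1 = 314*1 = 314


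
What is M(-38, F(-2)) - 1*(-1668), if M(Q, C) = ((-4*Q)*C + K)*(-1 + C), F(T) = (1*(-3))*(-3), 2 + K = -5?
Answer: 12556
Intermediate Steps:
K = -7 (K = -2 - 5 = -7)
F(T) = 9 (F(T) = -3*(-3) = 9)
M(Q, C) = (-1 + C)*(-7 - 4*C*Q) (M(Q, C) = ((-4*Q)*C - 7)*(-1 + C) = (-4*C*Q - 7)*(-1 + C) = (-7 - 4*C*Q)*(-1 + C) = (-1 + C)*(-7 - 4*C*Q))
M(-38, F(-2)) - 1*(-1668) = (7 - 7*9 - 4*(-38)*9² + 4*9*(-38)) - 1*(-1668) = (7 - 63 - 4*(-38)*81 - 1368) + 1668 = (7 - 63 + 12312 - 1368) + 1668 = 10888 + 1668 = 12556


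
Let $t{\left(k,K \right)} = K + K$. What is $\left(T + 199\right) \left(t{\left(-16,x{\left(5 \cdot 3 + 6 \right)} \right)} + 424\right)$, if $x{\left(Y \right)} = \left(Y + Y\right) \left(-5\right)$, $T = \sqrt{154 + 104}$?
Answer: $796 + 4 \sqrt{258} \approx 860.25$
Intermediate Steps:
$T = \sqrt{258} \approx 16.062$
$x{\left(Y \right)} = - 10 Y$ ($x{\left(Y \right)} = 2 Y \left(-5\right) = - 10 Y$)
$t{\left(k,K \right)} = 2 K$
$\left(T + 199\right) \left(t{\left(-16,x{\left(5 \cdot 3 + 6 \right)} \right)} + 424\right) = \left(\sqrt{258} + 199\right) \left(2 \left(- 10 \left(5 \cdot 3 + 6\right)\right) + 424\right) = \left(199 + \sqrt{258}\right) \left(2 \left(- 10 \left(15 + 6\right)\right) + 424\right) = \left(199 + \sqrt{258}\right) \left(2 \left(\left(-10\right) 21\right) + 424\right) = \left(199 + \sqrt{258}\right) \left(2 \left(-210\right) + 424\right) = \left(199 + \sqrt{258}\right) \left(-420 + 424\right) = \left(199 + \sqrt{258}\right) 4 = 796 + 4 \sqrt{258}$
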